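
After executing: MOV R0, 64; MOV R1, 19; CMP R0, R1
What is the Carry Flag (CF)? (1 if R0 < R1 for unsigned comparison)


Register state trace:
  MOV R0, 64  → R0 = 64
  MOV R1, 19  → R1 = 19
  CMP R0, R1  → unsigned 64 - 19: no borrow
  64 >= 19, so CF = 0
CF = 0

0


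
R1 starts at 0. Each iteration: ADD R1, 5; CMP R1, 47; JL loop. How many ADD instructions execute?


Loop trace (R1 starts at 0, target 47, step 5):
  ADD #1: R1 = 0 + 5 = 5  → 5 < 47, loop
  ADD #2: R1 = 5 + 5 = 10  → 10 < 47, loop
  ADD #3: R1 = 10 + 5 = 15  → 15 < 47, loop
  ADD #4: R1 = 15 + 5 = 20  → 20 < 47, loop
  ADD #5: R1 = 20 + 5 = 25  → 25 < 47, loop
  ADD #6: R1 = 25 + 5 = 30  → 30 < 47, loop
  ADD #7: R1 = 30 + 5 = 35  → 35 < 47, loop
  ADD #8: R1 = 35 + 5 = 40  → 40 < 47, loop
  ADD #9: R1 = 40 + 5 = 45  → 45 < 47, loop
  ADD #10: R1 = 45 + 5 = 50  → 50 >= 47, exit
Total ADD instructions: 10

10


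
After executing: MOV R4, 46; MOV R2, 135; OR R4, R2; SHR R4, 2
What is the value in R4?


Register state trace:
  MOV R4, 46  → R4 = 46 (0b00101110)
  MOV R2, 135  → R2 = 135 (0b10000111)
  OR R4, R2  → R4 = 46 OR 135 = 175 (0b10101111)
  SHR R4, 2  → R4 = 175 >> 2 = 43
Final: R4 = 43

43


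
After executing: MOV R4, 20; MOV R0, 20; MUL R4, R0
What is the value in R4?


Register state trace:
  MOV R4, 20  → R4 = 20
  MOV R0, 20  → R0 = 20
  MUL R4, R0  → R4 = 20 * 20 = 400
Final: R4 = 400

400


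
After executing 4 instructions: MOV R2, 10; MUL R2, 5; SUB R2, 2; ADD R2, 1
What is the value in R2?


Register state trace:
  MOV R2, 10  → R2 = 10
  MUL R2, 5  → R2 = 10 * 5 = 50
  SUB R2, 2  → R2 = 50 - 2 = 48
  ADD R2, 1  → R2 = 48 + 1 = 49
Final: R2 = 49

49


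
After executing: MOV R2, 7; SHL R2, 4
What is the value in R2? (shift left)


Register state trace:
  MOV R2, 7  → R2 = 7
  SHL R2, 4  → R2 = 7 << 4 = 7 * 2^4 = 112
Final: R2 = 112

112


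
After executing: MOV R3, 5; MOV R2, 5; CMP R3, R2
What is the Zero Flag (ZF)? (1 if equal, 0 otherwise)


Register state trace:
  MOV R3, 5  → R3 = 5
  MOV R2, 5  → R2 = 5
  CMP R3, R2  → computes 5 - 5 = 0
  Result is zero, so values are equal
ZF = 1

1


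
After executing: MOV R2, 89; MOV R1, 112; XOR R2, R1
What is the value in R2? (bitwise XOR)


Register state trace:
  MOV R2, 89  → R2 = 89 (0b01011001)
  MOV R1, 112  → R1 = 112 (0b01110000)
  XOR R2, R1  → R2 = 89 XOR 112 = 41 (0b00101001)
Final: R2 = 41

41


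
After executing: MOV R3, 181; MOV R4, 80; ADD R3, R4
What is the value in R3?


Register state trace:
  MOV R3, 181  → R3 = 181
  MOV R4, 80  → R4 = 80
  ADD R3, R4  → R3 = 181 + 80 = 261
Final: R3 = 261

261


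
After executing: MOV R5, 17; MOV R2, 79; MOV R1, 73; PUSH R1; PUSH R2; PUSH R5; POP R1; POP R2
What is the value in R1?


Stack trace (top is rightmost):
  MOV R5, 17  → R5 = 17
  MOV R2, 79  → R2 = 79
  MOV R1, 73  → R1 = 73
  PUSH R1  → stack: [73]
  PUSH R2  → stack: [73, 79]
  PUSH R5  → stack: [73, 79, 17]
  POP R1  → R1 = 17, stack: [73, 79]
  POP R2  → R2 = 79, stack: [73]
Final: R1 = 17

17


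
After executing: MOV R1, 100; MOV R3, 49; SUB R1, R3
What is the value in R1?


Register state trace:
  MOV R1, 100  → R1 = 100
  MOV R3, 49  → R3 = 49
  SUB R1, R3  → R1 = 100 - 49 = 51
Final: R1 = 51

51


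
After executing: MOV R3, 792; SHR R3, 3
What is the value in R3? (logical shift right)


Register state trace:
  MOV R3, 792  → R3 = 792
  SHR R3, 3  → R3 = 792 >> 3 = 792 // 2^3 = 99
Final: R3 = 99

99


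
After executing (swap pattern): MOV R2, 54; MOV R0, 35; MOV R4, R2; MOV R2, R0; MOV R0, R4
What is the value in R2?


Register state trace (swap pattern):
  MOV R2, 54  → R2 = 54
  MOV R0, 35  → R0 = 35
  MOV R4, R2  → R4 = 54  (save R2)
  MOV R2, R0  → R2 = 35  (R2 gets R0's value)
  MOV R0, R4  → R0 = 54  (R0 gets saved value)
Final: R2 = 35

35


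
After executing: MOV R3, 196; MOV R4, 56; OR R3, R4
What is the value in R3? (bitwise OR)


Register state trace:
  MOV R3, 196  → R3 = 196 (0b11000100)
  MOV R4, 56  → R4 = 56 (0b00111000)
  OR R3, R4   → R3 = 196 OR 56 = 252 (0b11111100)
Final: R3 = 252

252


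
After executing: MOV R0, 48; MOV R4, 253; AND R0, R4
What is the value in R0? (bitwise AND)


Register state trace:
  MOV R0, 48  → R0 = 48 (0b00110000)
  MOV R4, 253  → R4 = 253 (0b11111101)
  AND R0, R4  → R0 = 48 AND 253 = 48 (0b00110000)
Final: R0 = 48

48


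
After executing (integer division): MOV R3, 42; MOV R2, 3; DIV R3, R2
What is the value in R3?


Register state trace:
  MOV R3, 42  → R3 = 42
  MOV R2, 3  → R2 = 3
  DIV R3, R2  → R3 = 42 // 3 = 14
Final: R3 = 14

14


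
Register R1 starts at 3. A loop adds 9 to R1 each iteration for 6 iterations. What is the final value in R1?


Starting value: R1 = 3
  Iter 1: R1 = 3 + 9 = 12
  Iter 2: R1 = 12 + 9 = 21
  Iter 3: R1 = 21 + 9 = 30
  Iter 4: R1 = 30 + 9 = 39
  Iter 5: R1 = 39 + 9 = 48
  Iter 6: R1 = 48 + 9 = 57
Final: R1 = 57

57


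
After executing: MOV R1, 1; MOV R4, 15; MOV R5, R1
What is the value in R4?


Register state trace:
  MOV R1, 1  → R1 = 1
  MOV R4, 15  → R4 = 15
  MOV R5, R1  → R5 = 1
Final: R4 = 15

15


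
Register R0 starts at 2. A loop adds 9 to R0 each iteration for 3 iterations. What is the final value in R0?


Starting value: R0 = 2
  Iter 1: R0 = 2 + 9 = 11
  Iter 2: R0 = 11 + 9 = 20
  Iter 3: R0 = 20 + 9 = 29
Final: R0 = 29

29


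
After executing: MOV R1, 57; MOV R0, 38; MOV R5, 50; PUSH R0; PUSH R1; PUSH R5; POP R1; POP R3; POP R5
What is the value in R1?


Stack trace (top is rightmost):
  MOV R1, 57  → R1 = 57
  MOV R0, 38  → R0 = 38
  MOV R5, 50  → R5 = 50
  PUSH R0  → stack: [38]
  PUSH R1  → stack: [38, 57]
  PUSH R5  → stack: [38, 57, 50]
  POP R1  → R1 = 50, stack: [38, 57]
  POP R3  → R3 = 57, stack: [38]
  POP R5  → R5 = 38, stack: []
Final: R1 = 50

50


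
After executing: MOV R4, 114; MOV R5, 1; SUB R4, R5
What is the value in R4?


Register state trace:
  MOV R4, 114  → R4 = 114
  MOV R5, 1  → R5 = 1
  SUB R4, R5  → R4 = 114 - 1 = 113
Final: R4 = 113

113


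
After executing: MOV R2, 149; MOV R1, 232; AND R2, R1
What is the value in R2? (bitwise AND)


Register state trace:
  MOV R2, 149  → R2 = 149 (0b10010101)
  MOV R1, 232  → R1 = 232 (0b11101000)
  AND R2, R1  → R2 = 149 AND 232 = 128 (0b10000000)
Final: R2 = 128

128


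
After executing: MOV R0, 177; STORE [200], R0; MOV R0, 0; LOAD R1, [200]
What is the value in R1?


Register and memory trace:
  MOV R0, 177  → R0 = 177
  STORE [200], R0  → mem[200] = 177
  MOV R0, 0  → R0 = 0
  LOAD R1, [200]  → R1 = mem[200] = 177
Final: R1 = 177

177


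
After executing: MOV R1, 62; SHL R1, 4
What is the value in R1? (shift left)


Register state trace:
  MOV R1, 62  → R1 = 62
  SHL R1, 4  → R1 = 62 << 4 = 62 * 2^4 = 992
Final: R1 = 992

992


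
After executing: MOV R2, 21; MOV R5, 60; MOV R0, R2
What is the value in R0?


Register state trace:
  MOV R2, 21  → R2 = 21
  MOV R5, 60  → R5 = 60
  MOV R0, R2  → R0 = 21
Final: R0 = 21

21


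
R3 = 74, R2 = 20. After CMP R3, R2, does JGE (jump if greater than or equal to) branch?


Trace:
  R3 = 74, R2 = 20
  CMP R3, R2  → compares 74 vs 20
  JGE checks: is 74 greater than or equal to 20?
  74 > 20, so condition is true
Branch taken: Yes

Yes


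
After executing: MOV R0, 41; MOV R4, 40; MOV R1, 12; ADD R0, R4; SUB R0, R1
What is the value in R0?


Register state trace:
  MOV R0, 41  → R0 = 41
  MOV R4, 40  → R4 = 40
  MOV R1, 12  → R1 = 12
  ADD R0, R4  → R0 = 41 + 40 = 81
  SUB R0, R1  → R0 = 81 - 12 = 69
Final: R0 = 69

69


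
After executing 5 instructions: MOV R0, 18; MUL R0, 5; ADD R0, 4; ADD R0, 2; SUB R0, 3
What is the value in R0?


Register state trace:
  MOV R0, 18  → R0 = 18
  MUL R0, 5  → R0 = 18 * 5 = 90
  ADD R0, 4  → R0 = 90 + 4 = 94
  ADD R0, 2  → R0 = 94 + 2 = 96
  SUB R0, 3  → R0 = 96 - 3 = 93
Final: R0 = 93

93


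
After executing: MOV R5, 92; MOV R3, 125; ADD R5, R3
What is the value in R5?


Register state trace:
  MOV R5, 92  → R5 = 92
  MOV R3, 125  → R3 = 125
  ADD R5, R3  → R5 = 92 + 125 = 217
Final: R5 = 217

217


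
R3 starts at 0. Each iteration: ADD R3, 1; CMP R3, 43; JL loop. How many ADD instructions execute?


Loop trace (R3 starts at 0, target 43, step 1):
  ADD #1: R3 = 0 + 1 = 1  → 1 < 43, loop
  ADD #2: R3 = 1 + 1 = 2  → 2 < 43, loop
  ADD #3: R3 = 2 + 1 = 3  → 3 < 43, loop
  ADD #4: R3 = 3 + 1 = 4  → 4 < 43, loop
  ADD #5: R3 = 4 + 1 = 5  → 5 < 43, loop
  ADD #6: R3 = 5 + 1 = 6  → 6 < 43, loop
  ADD #7: R3 = 6 + 1 = 7  → 7 < 43, loop
  ADD #8: R3 = 7 + 1 = 8  → 8 < 43, loop
  ADD #9: R3 = 8 + 1 = 9  → 9 < 43, loop
  ADD #10: R3 = 9 + 1 = 10  → 10 < 43, loop
  ADD #11: R3 = 10 + 1 = 11  → 11 < 43, loop
  ADD #12: R3 = 11 + 1 = 12  → 12 < 43, loop
  ADD #13: R3 = 12 + 1 = 13  → 13 < 43, loop
  ADD #14: R3 = 13 + 1 = 14  → 14 < 43, loop
  ADD #15: R3 = 14 + 1 = 15  → 15 < 43, loop
  ADD #16: R3 = 15 + 1 = 16  → 16 < 43, loop
  ADD #17: R3 = 16 + 1 = 17  → 17 < 43, loop
  ADD #18: R3 = 17 + 1 = 18  → 18 < 43, loop
  ADD #19: R3 = 18 + 1 = 19  → 19 < 43, loop
  ADD #20: R3 = 19 + 1 = 20  → 20 < 43, loop
  ADD #21: R3 = 20 + 1 = 21  → 21 < 43, loop
  ADD #22: R3 = 21 + 1 = 22  → 22 < 43, loop
  ADD #23: R3 = 22 + 1 = 23  → 23 < 43, loop
  ADD #24: R3 = 23 + 1 = 24  → 24 < 43, loop
  ADD #25: R3 = 24 + 1 = 25  → 25 < 43, loop
  ADD #26: R3 = 25 + 1 = 26  → 26 < 43, loop
  ADD #27: R3 = 26 + 1 = 27  → 27 < 43, loop
  ADD #28: R3 = 27 + 1 = 28  → 28 < 43, loop
  ADD #29: R3 = 28 + 1 = 29  → 29 < 43, loop
  ADD #30: R3 = 29 + 1 = 30  → 30 < 43, loop
  ADD #31: R3 = 30 + 1 = 31  → 31 < 43, loop
  ADD #32: R3 = 31 + 1 = 32  → 32 < 43, loop
  ADD #33: R3 = 32 + 1 = 33  → 33 < 43, loop
  ADD #34: R3 = 33 + 1 = 34  → 34 < 43, loop
  ADD #35: R3 = 34 + 1 = 35  → 35 < 43, loop
  ADD #36: R3 = 35 + 1 = 36  → 36 < 43, loop
  ADD #37: R3 = 36 + 1 = 37  → 37 < 43, loop
  ADD #38: R3 = 37 + 1 = 38  → 38 < 43, loop
  ADD #39: R3 = 38 + 1 = 39  → 39 < 43, loop
  ADD #40: R3 = 39 + 1 = 40  → 40 < 43, loop
  ADD #41: R3 = 40 + 1 = 41  → 41 < 43, loop
  ADD #42: R3 = 41 + 1 = 42  → 42 < 43, loop
  ADD #43: R3 = 42 + 1 = 43  → 43 >= 43, exit
Total ADD instructions: 43

43


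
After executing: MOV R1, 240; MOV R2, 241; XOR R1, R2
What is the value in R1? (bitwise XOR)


Register state trace:
  MOV R1, 240  → R1 = 240 (0b11110000)
  MOV R2, 241  → R2 = 241 (0b11110001)
  XOR R1, R2  → R1 = 240 XOR 241 = 1 (0b00000001)
Final: R1 = 1

1


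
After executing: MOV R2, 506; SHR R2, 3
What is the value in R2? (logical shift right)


Register state trace:
  MOV R2, 506  → R2 = 506
  SHR R2, 3  → R2 = 506 >> 3 = 506 // 2^3 = 63
Final: R2 = 63

63


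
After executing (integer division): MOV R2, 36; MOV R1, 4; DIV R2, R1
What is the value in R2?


Register state trace:
  MOV R2, 36  → R2 = 36
  MOV R1, 4  → R1 = 4
  DIV R2, R1  → R2 = 36 // 4 = 9
Final: R2 = 9

9


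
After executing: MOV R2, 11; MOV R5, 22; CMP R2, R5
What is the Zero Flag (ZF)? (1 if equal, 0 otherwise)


Register state trace:
  MOV R2, 11  → R2 = 11
  MOV R5, 22  → R5 = 22
  CMP R2, R5  → computes 11 - 22 = -11
  Result is nonzero, so values are not equal
ZF = 0

0


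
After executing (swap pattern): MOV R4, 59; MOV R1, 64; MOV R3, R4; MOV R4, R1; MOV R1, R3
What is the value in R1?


Register state trace (swap pattern):
  MOV R4, 59  → R4 = 59
  MOV R1, 64  → R1 = 64
  MOV R3, R4  → R3 = 59  (save R4)
  MOV R4, R1  → R4 = 64  (R4 gets R1's value)
  MOV R1, R3  → R1 = 59  (R1 gets saved value)
Final: R1 = 59

59


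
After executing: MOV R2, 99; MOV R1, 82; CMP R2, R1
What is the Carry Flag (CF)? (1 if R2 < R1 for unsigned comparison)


Register state trace:
  MOV R2, 99  → R2 = 99
  MOV R1, 82  → R1 = 82
  CMP R2, R1  → unsigned 99 - 82: no borrow
  99 >= 82, so CF = 0
CF = 0

0


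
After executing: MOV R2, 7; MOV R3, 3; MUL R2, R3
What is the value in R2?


Register state trace:
  MOV R2, 7  → R2 = 7
  MOV R3, 3  → R3 = 3
  MUL R2, R3  → R2 = 7 * 3 = 21
Final: R2 = 21

21


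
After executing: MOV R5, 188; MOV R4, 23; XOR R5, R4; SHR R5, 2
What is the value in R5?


Register state trace:
  MOV R5, 188  → R5 = 188 (0b10111100)
  MOV R4, 23  → R4 = 23 (0b00010111)
  XOR R5, R4  → R5 = 188 XOR 23 = 171 (0b10101011)
  SHR R5, 2  → R5 = 171 >> 2 = 42
Final: R5 = 42

42


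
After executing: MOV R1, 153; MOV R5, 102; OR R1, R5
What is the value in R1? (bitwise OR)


Register state trace:
  MOV R1, 153  → R1 = 153 (0b10011001)
  MOV R5, 102  → R5 = 102 (0b01100110)
  OR R1, R5   → R1 = 153 OR 102 = 255 (0b11111111)
Final: R1 = 255

255


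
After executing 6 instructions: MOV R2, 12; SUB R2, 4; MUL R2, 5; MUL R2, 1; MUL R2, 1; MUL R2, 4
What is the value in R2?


Register state trace:
  MOV R2, 12  → R2 = 12
  SUB R2, 4  → R2 = 12 - 4 = 8
  MUL R2, 5  → R2 = 8 * 5 = 40
  MUL R2, 1  → R2 = 40 * 1 = 40
  MUL R2, 1  → R2 = 40 * 1 = 40
  MUL R2, 4  → R2 = 40 * 4 = 160
Final: R2 = 160

160


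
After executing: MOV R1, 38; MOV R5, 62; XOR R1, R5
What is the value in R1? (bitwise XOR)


Register state trace:
  MOV R1, 38  → R1 = 38 (0b00100110)
  MOV R5, 62  → R5 = 62 (0b00111110)
  XOR R1, R5  → R1 = 38 XOR 62 = 24 (0b00011000)
Final: R1 = 24

24


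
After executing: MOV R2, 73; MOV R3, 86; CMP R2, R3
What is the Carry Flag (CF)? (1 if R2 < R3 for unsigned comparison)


Register state trace:
  MOV R2, 73  → R2 = 73
  MOV R3, 86  → R3 = 86
  CMP R2, R3  → unsigned 73 - 86: borrow occurs
  73 < 86, so CF = 1
CF = 1

1


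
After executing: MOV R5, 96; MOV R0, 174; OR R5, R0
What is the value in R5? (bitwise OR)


Register state trace:
  MOV R5, 96  → R5 = 96 (0b01100000)
  MOV R0, 174  → R0 = 174 (0b10101110)
  OR R5, R0   → R5 = 96 OR 174 = 238 (0b11101110)
Final: R5 = 238

238


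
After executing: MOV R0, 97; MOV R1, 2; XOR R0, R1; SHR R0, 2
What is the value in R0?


Register state trace:
  MOV R0, 97  → R0 = 97 (0b01100001)
  MOV R1, 2  → R1 = 2 (0b00000010)
  XOR R0, R1  → R0 = 97 XOR 2 = 99 (0b01100011)
  SHR R0, 2  → R0 = 99 >> 2 = 24
Final: R0 = 24

24


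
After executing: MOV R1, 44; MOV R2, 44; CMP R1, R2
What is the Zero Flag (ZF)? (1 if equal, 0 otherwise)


Register state trace:
  MOV R1, 44  → R1 = 44
  MOV R2, 44  → R2 = 44
  CMP R1, R2  → computes 44 - 44 = 0
  Result is zero, so values are equal
ZF = 1

1


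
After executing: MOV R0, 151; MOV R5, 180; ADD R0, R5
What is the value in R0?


Register state trace:
  MOV R0, 151  → R0 = 151
  MOV R5, 180  → R5 = 180
  ADD R0, R5  → R0 = 151 + 180 = 331
Final: R0 = 331

331


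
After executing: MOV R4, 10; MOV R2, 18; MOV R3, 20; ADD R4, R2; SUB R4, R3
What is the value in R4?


Register state trace:
  MOV R4, 10  → R4 = 10
  MOV R2, 18  → R2 = 18
  MOV R3, 20  → R3 = 20
  ADD R4, R2  → R4 = 10 + 18 = 28
  SUB R4, R3  → R4 = 28 - 20 = 8
Final: R4 = 8

8


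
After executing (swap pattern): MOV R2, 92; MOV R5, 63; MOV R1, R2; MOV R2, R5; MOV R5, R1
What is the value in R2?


Register state trace (swap pattern):
  MOV R2, 92  → R2 = 92
  MOV R5, 63  → R5 = 63
  MOV R1, R2  → R1 = 92  (save R2)
  MOV R2, R5  → R2 = 63  (R2 gets R5's value)
  MOV R5, R1  → R5 = 92  (R5 gets saved value)
Final: R2 = 63

63


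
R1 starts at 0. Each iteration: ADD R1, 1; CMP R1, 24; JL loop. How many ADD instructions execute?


Loop trace (R1 starts at 0, target 24, step 1):
  ADD #1: R1 = 0 + 1 = 1  → 1 < 24, loop
  ADD #2: R1 = 1 + 1 = 2  → 2 < 24, loop
  ADD #3: R1 = 2 + 1 = 3  → 3 < 24, loop
  ADD #4: R1 = 3 + 1 = 4  → 4 < 24, loop
  ADD #5: R1 = 4 + 1 = 5  → 5 < 24, loop
  ADD #6: R1 = 5 + 1 = 6  → 6 < 24, loop
  ADD #7: R1 = 6 + 1 = 7  → 7 < 24, loop
  ADD #8: R1 = 7 + 1 = 8  → 8 < 24, loop
  ADD #9: R1 = 8 + 1 = 9  → 9 < 24, loop
  ADD #10: R1 = 9 + 1 = 10  → 10 < 24, loop
  ADD #11: R1 = 10 + 1 = 11  → 11 < 24, loop
  ADD #12: R1 = 11 + 1 = 12  → 12 < 24, loop
  ADD #13: R1 = 12 + 1 = 13  → 13 < 24, loop
  ADD #14: R1 = 13 + 1 = 14  → 14 < 24, loop
  ADD #15: R1 = 14 + 1 = 15  → 15 < 24, loop
  ADD #16: R1 = 15 + 1 = 16  → 16 < 24, loop
  ADD #17: R1 = 16 + 1 = 17  → 17 < 24, loop
  ADD #18: R1 = 17 + 1 = 18  → 18 < 24, loop
  ADD #19: R1 = 18 + 1 = 19  → 19 < 24, loop
  ADD #20: R1 = 19 + 1 = 20  → 20 < 24, loop
  ADD #21: R1 = 20 + 1 = 21  → 21 < 24, loop
  ADD #22: R1 = 21 + 1 = 22  → 22 < 24, loop
  ADD #23: R1 = 22 + 1 = 23  → 23 < 24, loop
  ADD #24: R1 = 23 + 1 = 24  → 24 >= 24, exit
Total ADD instructions: 24

24


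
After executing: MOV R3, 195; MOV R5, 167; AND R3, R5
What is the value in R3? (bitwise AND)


Register state trace:
  MOV R3, 195  → R3 = 195 (0b11000011)
  MOV R5, 167  → R5 = 167 (0b10100111)
  AND R3, R5  → R3 = 195 AND 167 = 131 (0b10000011)
Final: R3 = 131

131


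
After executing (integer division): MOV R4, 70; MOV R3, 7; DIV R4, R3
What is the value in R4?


Register state trace:
  MOV R4, 70  → R4 = 70
  MOV R3, 7  → R3 = 7
  DIV R4, R3  → R4 = 70 // 7 = 10
Final: R4 = 10

10


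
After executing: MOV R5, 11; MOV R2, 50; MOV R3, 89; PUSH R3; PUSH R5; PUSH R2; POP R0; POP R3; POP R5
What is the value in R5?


Stack trace (top is rightmost):
  MOV R5, 11  → R5 = 11
  MOV R2, 50  → R2 = 50
  MOV R3, 89  → R3 = 89
  PUSH R3  → stack: [89]
  PUSH R5  → stack: [89, 11]
  PUSH R2  → stack: [89, 11, 50]
  POP R0  → R0 = 50, stack: [89, 11]
  POP R3  → R3 = 11, stack: [89]
  POP R5  → R5 = 89, stack: []
Final: R5 = 89

89


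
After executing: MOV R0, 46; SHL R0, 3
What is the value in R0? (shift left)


Register state trace:
  MOV R0, 46  → R0 = 46
  SHL R0, 3  → R0 = 46 << 3 = 46 * 2^3 = 368
Final: R0 = 368

368


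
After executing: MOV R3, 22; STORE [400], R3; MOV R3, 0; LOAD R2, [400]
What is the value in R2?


Register and memory trace:
  MOV R3, 22  → R3 = 22
  STORE [400], R3  → mem[400] = 22
  MOV R3, 0  → R3 = 0
  LOAD R2, [400]  → R2 = mem[400] = 22
Final: R2 = 22

22


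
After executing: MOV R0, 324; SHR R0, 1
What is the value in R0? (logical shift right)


Register state trace:
  MOV R0, 324  → R0 = 324
  SHR R0, 1  → R0 = 324 >> 1 = 324 // 2^1 = 162
Final: R0 = 162

162


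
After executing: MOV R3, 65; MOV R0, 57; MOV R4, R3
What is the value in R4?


Register state trace:
  MOV R3, 65  → R3 = 65
  MOV R0, 57  → R0 = 57
  MOV R4, R3  → R4 = 65
Final: R4 = 65

65


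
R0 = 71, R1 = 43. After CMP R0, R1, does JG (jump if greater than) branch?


Trace:
  R0 = 71, R1 = 43
  CMP R0, R1  → compares 71 vs 43
  JG checks: is 71 greater than 43?
  71 > 43, so condition is true
Branch taken: Yes

Yes


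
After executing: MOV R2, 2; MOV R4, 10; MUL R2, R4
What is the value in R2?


Register state trace:
  MOV R2, 2  → R2 = 2
  MOV R4, 10  → R4 = 10
  MUL R2, R4  → R2 = 2 * 10 = 20
Final: R2 = 20

20


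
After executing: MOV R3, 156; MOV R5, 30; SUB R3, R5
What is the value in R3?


Register state trace:
  MOV R3, 156  → R3 = 156
  MOV R5, 30  → R5 = 30
  SUB R3, R5  → R3 = 156 - 30 = 126
Final: R3 = 126

126


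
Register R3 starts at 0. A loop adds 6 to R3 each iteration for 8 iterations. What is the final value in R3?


Starting value: R3 = 0
  Iter 1: R3 = 0 + 6 = 6
  Iter 2: R3 = 6 + 6 = 12
  Iter 3: R3 = 12 + 6 = 18
  Iter 4: R3 = 18 + 6 = 24
  Iter 5: R3 = 24 + 6 = 30
  Iter 6: R3 = 30 + 6 = 36
  Iter 7: R3 = 36 + 6 = 42
  Iter 8: R3 = 42 + 6 = 48
Final: R3 = 48

48


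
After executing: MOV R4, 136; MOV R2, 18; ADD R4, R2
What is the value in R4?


Register state trace:
  MOV R4, 136  → R4 = 136
  MOV R2, 18  → R2 = 18
  ADD R4, R2  → R4 = 136 + 18 = 154
Final: R4 = 154

154


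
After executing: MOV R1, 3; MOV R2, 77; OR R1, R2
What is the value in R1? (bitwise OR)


Register state trace:
  MOV R1, 3  → R1 = 3 (0b00000011)
  MOV R2, 77  → R2 = 77 (0b01001101)
  OR R1, R2   → R1 = 3 OR 77 = 79 (0b01001111)
Final: R1 = 79

79


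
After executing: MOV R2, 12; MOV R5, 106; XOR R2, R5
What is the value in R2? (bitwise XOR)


Register state trace:
  MOV R2, 12  → R2 = 12 (0b00001100)
  MOV R5, 106  → R5 = 106 (0b01101010)
  XOR R2, R5  → R2 = 12 XOR 106 = 102 (0b01100110)
Final: R2 = 102

102


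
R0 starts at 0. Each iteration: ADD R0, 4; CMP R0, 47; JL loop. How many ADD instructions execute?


Loop trace (R0 starts at 0, target 47, step 4):
  ADD #1: R0 = 0 + 4 = 4  → 4 < 47, loop
  ADD #2: R0 = 4 + 4 = 8  → 8 < 47, loop
  ADD #3: R0 = 8 + 4 = 12  → 12 < 47, loop
  ADD #4: R0 = 12 + 4 = 16  → 16 < 47, loop
  ADD #5: R0 = 16 + 4 = 20  → 20 < 47, loop
  ADD #6: R0 = 20 + 4 = 24  → 24 < 47, loop
  ADD #7: R0 = 24 + 4 = 28  → 28 < 47, loop
  ADD #8: R0 = 28 + 4 = 32  → 32 < 47, loop
  ADD #9: R0 = 32 + 4 = 36  → 36 < 47, loop
  ADD #10: R0 = 36 + 4 = 40  → 40 < 47, loop
  ADD #11: R0 = 40 + 4 = 44  → 44 < 47, loop
  ADD #12: R0 = 44 + 4 = 48  → 48 >= 47, exit
Total ADD instructions: 12

12


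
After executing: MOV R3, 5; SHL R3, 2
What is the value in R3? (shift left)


Register state trace:
  MOV R3, 5  → R3 = 5
  SHL R3, 2  → R3 = 5 << 2 = 5 * 2^2 = 20
Final: R3 = 20

20


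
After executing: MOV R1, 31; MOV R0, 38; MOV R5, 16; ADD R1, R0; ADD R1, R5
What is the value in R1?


Register state trace:
  MOV R1, 31  → R1 = 31
  MOV R0, 38  → R0 = 38
  MOV R5, 16  → R5 = 16
  ADD R1, R0  → R1 = 31 + 38 = 69
  ADD R1, R5  → R1 = 69 + 16 = 85
Final: R1 = 85

85


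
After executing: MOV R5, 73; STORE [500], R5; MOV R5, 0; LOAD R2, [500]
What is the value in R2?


Register and memory trace:
  MOV R5, 73  → R5 = 73
  STORE [500], R5  → mem[500] = 73
  MOV R5, 0  → R5 = 0
  LOAD R2, [500]  → R2 = mem[500] = 73
Final: R2 = 73

73


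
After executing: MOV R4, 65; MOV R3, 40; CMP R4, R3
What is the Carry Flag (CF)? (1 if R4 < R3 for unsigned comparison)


Register state trace:
  MOV R4, 65  → R4 = 65
  MOV R3, 40  → R3 = 40
  CMP R4, R3  → unsigned 65 - 40: no borrow
  65 >= 40, so CF = 0
CF = 0

0


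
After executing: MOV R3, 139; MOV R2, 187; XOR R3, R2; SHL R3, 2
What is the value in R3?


Register state trace:
  MOV R3, 139  → R3 = 139 (0b10001011)
  MOV R2, 187  → R2 = 187 (0b10111011)
  XOR R3, R2  → R3 = 139 XOR 187 = 48 (0b00110000)
  SHL R3, 2  → R3 = 48 << 2 = 192
Final: R3 = 192

192


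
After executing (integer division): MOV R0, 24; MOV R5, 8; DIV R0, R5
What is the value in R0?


Register state trace:
  MOV R0, 24  → R0 = 24
  MOV R5, 8  → R5 = 8
  DIV R0, R5  → R0 = 24 // 8 = 3
Final: R0 = 3

3


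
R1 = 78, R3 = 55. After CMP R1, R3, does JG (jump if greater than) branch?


Trace:
  R1 = 78, R3 = 55
  CMP R1, R3  → compares 78 vs 55
  JG checks: is 78 greater than 55?
  78 > 55, so condition is true
Branch taken: Yes

Yes


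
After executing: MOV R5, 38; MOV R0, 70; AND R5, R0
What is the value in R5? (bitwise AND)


Register state trace:
  MOV R5, 38  → R5 = 38 (0b00100110)
  MOV R0, 70  → R0 = 70 (0b01000110)
  AND R5, R0  → R5 = 38 AND 70 = 6 (0b00000110)
Final: R5 = 6

6


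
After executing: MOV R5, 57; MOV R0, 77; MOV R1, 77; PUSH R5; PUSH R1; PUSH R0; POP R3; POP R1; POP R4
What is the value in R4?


Stack trace (top is rightmost):
  MOV R5, 57  → R5 = 57
  MOV R0, 77  → R0 = 77
  MOV R1, 77  → R1 = 77
  PUSH R5  → stack: [57]
  PUSH R1  → stack: [57, 77]
  PUSH R0  → stack: [57, 77, 77]
  POP R3  → R3 = 77, stack: [57, 77]
  POP R1  → R1 = 77, stack: [57]
  POP R4  → R4 = 57, stack: []
Final: R4 = 57

57


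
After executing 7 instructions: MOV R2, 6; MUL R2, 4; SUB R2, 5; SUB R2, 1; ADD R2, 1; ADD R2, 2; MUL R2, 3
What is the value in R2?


Register state trace:
  MOV R2, 6  → R2 = 6
  MUL R2, 4  → R2 = 6 * 4 = 24
  SUB R2, 5  → R2 = 24 - 5 = 19
  SUB R2, 1  → R2 = 19 - 1 = 18
  ADD R2, 1  → R2 = 18 + 1 = 19
  ADD R2, 2  → R2 = 19 + 2 = 21
  MUL R2, 3  → R2 = 21 * 3 = 63
Final: R2 = 63

63


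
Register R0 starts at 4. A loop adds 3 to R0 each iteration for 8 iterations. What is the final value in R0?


Starting value: R0 = 4
  Iter 1: R0 = 4 + 3 = 7
  Iter 2: R0 = 7 + 3 = 10
  Iter 3: R0 = 10 + 3 = 13
  Iter 4: R0 = 13 + 3 = 16
  Iter 5: R0 = 16 + 3 = 19
  Iter 6: R0 = 19 + 3 = 22
  Iter 7: R0 = 22 + 3 = 25
  Iter 8: R0 = 25 + 3 = 28
Final: R0 = 28

28


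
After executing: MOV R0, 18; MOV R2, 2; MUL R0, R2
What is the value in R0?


Register state trace:
  MOV R0, 18  → R0 = 18
  MOV R2, 2  → R2 = 2
  MUL R0, R2  → R0 = 18 * 2 = 36
Final: R0 = 36

36


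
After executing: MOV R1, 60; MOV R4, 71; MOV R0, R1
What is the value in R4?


Register state trace:
  MOV R1, 60  → R1 = 60
  MOV R4, 71  → R4 = 71
  MOV R0, R1  → R0 = 60
Final: R4 = 71

71


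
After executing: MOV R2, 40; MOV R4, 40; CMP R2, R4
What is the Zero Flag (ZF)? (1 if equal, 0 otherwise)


Register state trace:
  MOV R2, 40  → R2 = 40
  MOV R4, 40  → R4 = 40
  CMP R2, R4  → computes 40 - 40 = 0
  Result is zero, so values are equal
ZF = 1

1


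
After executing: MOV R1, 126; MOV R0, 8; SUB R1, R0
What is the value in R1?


Register state trace:
  MOV R1, 126  → R1 = 126
  MOV R0, 8  → R0 = 8
  SUB R1, R0  → R1 = 126 - 8 = 118
Final: R1 = 118

118


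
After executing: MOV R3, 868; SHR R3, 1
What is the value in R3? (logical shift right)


Register state trace:
  MOV R3, 868  → R3 = 868
  SHR R3, 1  → R3 = 868 >> 1 = 868 // 2^1 = 434
Final: R3 = 434

434


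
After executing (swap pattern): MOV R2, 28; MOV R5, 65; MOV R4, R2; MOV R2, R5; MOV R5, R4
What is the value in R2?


Register state trace (swap pattern):
  MOV R2, 28  → R2 = 28
  MOV R5, 65  → R5 = 65
  MOV R4, R2  → R4 = 28  (save R2)
  MOV R2, R5  → R2 = 65  (R2 gets R5's value)
  MOV R5, R4  → R5 = 28  (R5 gets saved value)
Final: R2 = 65

65


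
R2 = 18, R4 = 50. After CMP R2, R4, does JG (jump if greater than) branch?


Trace:
  R2 = 18, R4 = 50
  CMP R2, R4  → compares 18 vs 50
  JG checks: is 18 greater than 50?
  18 < 50, so condition is false
Branch taken: No

No


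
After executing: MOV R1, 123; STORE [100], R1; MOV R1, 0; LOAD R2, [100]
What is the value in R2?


Register and memory trace:
  MOV R1, 123  → R1 = 123
  STORE [100], R1  → mem[100] = 123
  MOV R1, 0  → R1 = 0
  LOAD R2, [100]  → R2 = mem[100] = 123
Final: R2 = 123

123


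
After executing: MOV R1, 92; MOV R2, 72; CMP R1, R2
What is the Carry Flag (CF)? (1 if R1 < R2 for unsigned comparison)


Register state trace:
  MOV R1, 92  → R1 = 92
  MOV R2, 72  → R2 = 72
  CMP R1, R2  → unsigned 92 - 72: no borrow
  92 >= 72, so CF = 0
CF = 0

0


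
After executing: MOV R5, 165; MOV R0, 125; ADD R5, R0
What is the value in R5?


Register state trace:
  MOV R5, 165  → R5 = 165
  MOV R0, 125  → R0 = 125
  ADD R5, R0  → R5 = 165 + 125 = 290
Final: R5 = 290

290


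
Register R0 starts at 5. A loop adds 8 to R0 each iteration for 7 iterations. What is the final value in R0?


Starting value: R0 = 5
  Iter 1: R0 = 5 + 8 = 13
  Iter 2: R0 = 13 + 8 = 21
  Iter 3: R0 = 21 + 8 = 29
  Iter 4: R0 = 29 + 8 = 37
  Iter 5: R0 = 37 + 8 = 45
  Iter 6: R0 = 45 + 8 = 53
  Iter 7: R0 = 53 + 8 = 61
Final: R0 = 61

61


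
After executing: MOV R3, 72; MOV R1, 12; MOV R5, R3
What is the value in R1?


Register state trace:
  MOV R3, 72  → R3 = 72
  MOV R1, 12  → R1 = 12
  MOV R5, R3  → R5 = 72
Final: R1 = 12

12


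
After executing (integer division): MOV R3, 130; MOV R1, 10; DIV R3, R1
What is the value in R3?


Register state trace:
  MOV R3, 130  → R3 = 130
  MOV R1, 10  → R1 = 10
  DIV R3, R1  → R3 = 130 // 10 = 13
Final: R3 = 13

13


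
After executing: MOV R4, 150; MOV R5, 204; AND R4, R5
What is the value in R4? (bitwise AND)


Register state trace:
  MOV R4, 150  → R4 = 150 (0b10010110)
  MOV R5, 204  → R5 = 204 (0b11001100)
  AND R4, R5  → R4 = 150 AND 204 = 132 (0b10000100)
Final: R4 = 132

132


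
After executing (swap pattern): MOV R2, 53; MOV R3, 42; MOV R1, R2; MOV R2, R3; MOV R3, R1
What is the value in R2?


Register state trace (swap pattern):
  MOV R2, 53  → R2 = 53
  MOV R3, 42  → R3 = 42
  MOV R1, R2  → R1 = 53  (save R2)
  MOV R2, R3  → R2 = 42  (R2 gets R3's value)
  MOV R3, R1  → R3 = 53  (R3 gets saved value)
Final: R2 = 42

42


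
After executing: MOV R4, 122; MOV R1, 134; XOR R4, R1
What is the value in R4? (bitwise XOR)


Register state trace:
  MOV R4, 122  → R4 = 122 (0b01111010)
  MOV R1, 134  → R1 = 134 (0b10000110)
  XOR R4, R1  → R4 = 122 XOR 134 = 252 (0b11111100)
Final: R4 = 252

252


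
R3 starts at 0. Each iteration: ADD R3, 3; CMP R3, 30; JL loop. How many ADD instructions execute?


Loop trace (R3 starts at 0, target 30, step 3):
  ADD #1: R3 = 0 + 3 = 3  → 3 < 30, loop
  ADD #2: R3 = 3 + 3 = 6  → 6 < 30, loop
  ADD #3: R3 = 6 + 3 = 9  → 9 < 30, loop
  ADD #4: R3 = 9 + 3 = 12  → 12 < 30, loop
  ADD #5: R3 = 12 + 3 = 15  → 15 < 30, loop
  ADD #6: R3 = 15 + 3 = 18  → 18 < 30, loop
  ADD #7: R3 = 18 + 3 = 21  → 21 < 30, loop
  ADD #8: R3 = 21 + 3 = 24  → 24 < 30, loop
  ADD #9: R3 = 24 + 3 = 27  → 27 < 30, loop
  ADD #10: R3 = 27 + 3 = 30  → 30 >= 30, exit
Total ADD instructions: 10

10


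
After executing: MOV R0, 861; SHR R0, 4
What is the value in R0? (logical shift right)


Register state trace:
  MOV R0, 861  → R0 = 861
  SHR R0, 4  → R0 = 861 >> 4 = 861 // 2^4 = 53
Final: R0 = 53

53


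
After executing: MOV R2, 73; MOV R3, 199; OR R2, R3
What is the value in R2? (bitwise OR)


Register state trace:
  MOV R2, 73  → R2 = 73 (0b01001001)
  MOV R3, 199  → R3 = 199 (0b11000111)
  OR R2, R3   → R2 = 73 OR 199 = 207 (0b11001111)
Final: R2 = 207

207


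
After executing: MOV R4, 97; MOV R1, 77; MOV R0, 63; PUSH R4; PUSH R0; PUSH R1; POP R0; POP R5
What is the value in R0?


Stack trace (top is rightmost):
  MOV R4, 97  → R4 = 97
  MOV R1, 77  → R1 = 77
  MOV R0, 63  → R0 = 63
  PUSH R4  → stack: [97]
  PUSH R0  → stack: [97, 63]
  PUSH R1  → stack: [97, 63, 77]
  POP R0  → R0 = 77, stack: [97, 63]
  POP R5  → R5 = 63, stack: [97]
Final: R0 = 77

77


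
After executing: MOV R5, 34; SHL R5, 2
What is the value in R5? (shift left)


Register state trace:
  MOV R5, 34  → R5 = 34
  SHL R5, 2  → R5 = 34 << 2 = 34 * 2^2 = 136
Final: R5 = 136

136


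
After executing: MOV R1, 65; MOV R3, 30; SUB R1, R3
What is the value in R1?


Register state trace:
  MOV R1, 65  → R1 = 65
  MOV R3, 30  → R3 = 30
  SUB R1, R3  → R1 = 65 - 30 = 35
Final: R1 = 35

35


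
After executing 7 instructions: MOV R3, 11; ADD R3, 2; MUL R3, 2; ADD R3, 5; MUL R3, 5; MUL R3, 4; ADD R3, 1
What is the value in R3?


Register state trace:
  MOV R3, 11  → R3 = 11
  ADD R3, 2  → R3 = 11 + 2 = 13
  MUL R3, 2  → R3 = 13 * 2 = 26
  ADD R3, 5  → R3 = 26 + 5 = 31
  MUL R3, 5  → R3 = 31 * 5 = 155
  MUL R3, 4  → R3 = 155 * 4 = 620
  ADD R3, 1  → R3 = 620 + 1 = 621
Final: R3 = 621

621


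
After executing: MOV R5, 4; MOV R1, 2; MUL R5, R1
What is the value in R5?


Register state trace:
  MOV R5, 4  → R5 = 4
  MOV R1, 2  → R1 = 2
  MUL R5, R1  → R5 = 4 * 2 = 8
Final: R5 = 8

8


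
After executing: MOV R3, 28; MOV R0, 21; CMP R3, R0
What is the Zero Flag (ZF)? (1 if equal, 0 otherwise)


Register state trace:
  MOV R3, 28  → R3 = 28
  MOV R0, 21  → R0 = 21
  CMP R3, R0  → computes 28 - 21 = 7
  Result is nonzero, so values are not equal
ZF = 0

0


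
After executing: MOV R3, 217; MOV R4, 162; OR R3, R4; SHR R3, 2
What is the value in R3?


Register state trace:
  MOV R3, 217  → R3 = 217 (0b11011001)
  MOV R4, 162  → R4 = 162 (0b10100010)
  OR R3, R4  → R3 = 217 OR 162 = 251 (0b11111011)
  SHR R3, 2  → R3 = 251 >> 2 = 62
Final: R3 = 62

62


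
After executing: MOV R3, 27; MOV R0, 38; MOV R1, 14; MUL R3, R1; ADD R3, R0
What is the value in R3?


Register state trace:
  MOV R3, 27  → R3 = 27
  MOV R0, 38  → R0 = 38
  MOV R1, 14  → R1 = 14
  MUL R3, R1  → R3 = 27 * 14 = 378
  ADD R3, R0  → R3 = 378 + 38 = 416
Final: R3 = 416

416


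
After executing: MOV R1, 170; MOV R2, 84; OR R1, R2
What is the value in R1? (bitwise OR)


Register state trace:
  MOV R1, 170  → R1 = 170 (0b10101010)
  MOV R2, 84  → R2 = 84 (0b01010100)
  OR R1, R2   → R1 = 170 OR 84 = 254 (0b11111110)
Final: R1 = 254

254


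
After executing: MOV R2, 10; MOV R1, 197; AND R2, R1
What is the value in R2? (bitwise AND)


Register state trace:
  MOV R2, 10  → R2 = 10 (0b00001010)
  MOV R1, 197  → R1 = 197 (0b11000101)
  AND R2, R1  → R2 = 10 AND 197 = 0 (0b00000000)
Final: R2 = 0

0


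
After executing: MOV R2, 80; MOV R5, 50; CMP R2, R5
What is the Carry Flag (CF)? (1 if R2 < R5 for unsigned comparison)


Register state trace:
  MOV R2, 80  → R2 = 80
  MOV R5, 50  → R5 = 50
  CMP R2, R5  → unsigned 80 - 50: no borrow
  80 >= 50, so CF = 0
CF = 0

0


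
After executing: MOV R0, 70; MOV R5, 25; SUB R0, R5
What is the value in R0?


Register state trace:
  MOV R0, 70  → R0 = 70
  MOV R5, 25  → R5 = 25
  SUB R0, R5  → R0 = 70 - 25 = 45
Final: R0 = 45

45


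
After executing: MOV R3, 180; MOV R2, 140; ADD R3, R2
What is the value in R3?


Register state trace:
  MOV R3, 180  → R3 = 180
  MOV R2, 140  → R2 = 140
  ADD R3, R2  → R3 = 180 + 140 = 320
Final: R3 = 320

320


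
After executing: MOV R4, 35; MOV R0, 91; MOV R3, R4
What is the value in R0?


Register state trace:
  MOV R4, 35  → R4 = 35
  MOV R0, 91  → R0 = 91
  MOV R3, R4  → R3 = 35
Final: R0 = 91

91


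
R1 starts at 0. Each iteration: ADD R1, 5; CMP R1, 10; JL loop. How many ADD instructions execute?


Loop trace (R1 starts at 0, target 10, step 5):
  ADD #1: R1 = 0 + 5 = 5  → 5 < 10, loop
  ADD #2: R1 = 5 + 5 = 10  → 10 >= 10, exit
Total ADD instructions: 2

2


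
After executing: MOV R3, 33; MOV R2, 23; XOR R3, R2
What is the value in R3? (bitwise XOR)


Register state trace:
  MOV R3, 33  → R3 = 33 (0b00100001)
  MOV R2, 23  → R2 = 23 (0b00010111)
  XOR R3, R2  → R3 = 33 XOR 23 = 54 (0b00110110)
Final: R3 = 54

54


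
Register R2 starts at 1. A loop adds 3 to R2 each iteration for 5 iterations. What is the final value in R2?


Starting value: R2 = 1
  Iter 1: R2 = 1 + 3 = 4
  Iter 2: R2 = 4 + 3 = 7
  Iter 3: R2 = 7 + 3 = 10
  Iter 4: R2 = 10 + 3 = 13
  Iter 5: R2 = 13 + 3 = 16
Final: R2 = 16

16


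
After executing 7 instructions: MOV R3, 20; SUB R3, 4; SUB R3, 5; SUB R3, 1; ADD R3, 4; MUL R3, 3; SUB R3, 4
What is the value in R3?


Register state trace:
  MOV R3, 20  → R3 = 20
  SUB R3, 4  → R3 = 20 - 4 = 16
  SUB R3, 5  → R3 = 16 - 5 = 11
  SUB R3, 1  → R3 = 11 - 1 = 10
  ADD R3, 4  → R3 = 10 + 4 = 14
  MUL R3, 3  → R3 = 14 * 3 = 42
  SUB R3, 4  → R3 = 42 - 4 = 38
Final: R3 = 38

38


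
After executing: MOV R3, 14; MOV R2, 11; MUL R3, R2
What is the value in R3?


Register state trace:
  MOV R3, 14  → R3 = 14
  MOV R2, 11  → R2 = 11
  MUL R3, R2  → R3 = 14 * 11 = 154
Final: R3 = 154

154


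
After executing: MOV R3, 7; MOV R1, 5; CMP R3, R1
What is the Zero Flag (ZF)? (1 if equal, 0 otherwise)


Register state trace:
  MOV R3, 7  → R3 = 7
  MOV R1, 5  → R1 = 5
  CMP R3, R1  → computes 7 - 5 = 2
  Result is nonzero, so values are not equal
ZF = 0

0


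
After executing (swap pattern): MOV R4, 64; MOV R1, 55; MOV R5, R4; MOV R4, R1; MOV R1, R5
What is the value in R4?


Register state trace (swap pattern):
  MOV R4, 64  → R4 = 64
  MOV R1, 55  → R1 = 55
  MOV R5, R4  → R5 = 64  (save R4)
  MOV R4, R1  → R4 = 55  (R4 gets R1's value)
  MOV R1, R5  → R1 = 64  (R1 gets saved value)
Final: R4 = 55

55


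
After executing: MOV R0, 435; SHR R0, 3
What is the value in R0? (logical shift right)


Register state trace:
  MOV R0, 435  → R0 = 435
  SHR R0, 3  → R0 = 435 >> 3 = 435 // 2^3 = 54
Final: R0 = 54

54


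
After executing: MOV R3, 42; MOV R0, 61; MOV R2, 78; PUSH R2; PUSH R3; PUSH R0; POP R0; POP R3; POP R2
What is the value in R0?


Stack trace (top is rightmost):
  MOV R3, 42  → R3 = 42
  MOV R0, 61  → R0 = 61
  MOV R2, 78  → R2 = 78
  PUSH R2  → stack: [78]
  PUSH R3  → stack: [78, 42]
  PUSH R0  → stack: [78, 42, 61]
  POP R0  → R0 = 61, stack: [78, 42]
  POP R3  → R3 = 42, stack: [78]
  POP R2  → R2 = 78, stack: []
Final: R0 = 61

61


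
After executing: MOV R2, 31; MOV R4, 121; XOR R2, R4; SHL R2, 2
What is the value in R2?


Register state trace:
  MOV R2, 31  → R2 = 31 (0b00011111)
  MOV R4, 121  → R4 = 121 (0b01111001)
  XOR R2, R4  → R2 = 31 XOR 121 = 102 (0b01100110)
  SHL R2, 2  → R2 = 102 << 2 = 408
Final: R2 = 408

408


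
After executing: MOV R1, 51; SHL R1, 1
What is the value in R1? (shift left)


Register state trace:
  MOV R1, 51  → R1 = 51
  SHL R1, 1  → R1 = 51 << 1 = 51 * 2^1 = 102
Final: R1 = 102

102


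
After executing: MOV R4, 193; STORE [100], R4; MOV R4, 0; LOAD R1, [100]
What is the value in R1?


Register and memory trace:
  MOV R4, 193  → R4 = 193
  STORE [100], R4  → mem[100] = 193
  MOV R4, 0  → R4 = 0
  LOAD R1, [100]  → R1 = mem[100] = 193
Final: R1 = 193

193


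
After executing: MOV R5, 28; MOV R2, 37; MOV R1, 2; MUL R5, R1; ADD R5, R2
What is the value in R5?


Register state trace:
  MOV R5, 28  → R5 = 28
  MOV R2, 37  → R2 = 37
  MOV R1, 2  → R1 = 2
  MUL R5, R1  → R5 = 28 * 2 = 56
  ADD R5, R2  → R5 = 56 + 37 = 93
Final: R5 = 93

93


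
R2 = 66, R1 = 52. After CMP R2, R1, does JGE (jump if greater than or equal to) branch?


Trace:
  R2 = 66, R1 = 52
  CMP R2, R1  → compares 66 vs 52
  JGE checks: is 66 greater than or equal to 52?
  66 > 52, so condition is true
Branch taken: Yes

Yes


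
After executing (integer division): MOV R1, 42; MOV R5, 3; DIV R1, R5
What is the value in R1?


Register state trace:
  MOV R1, 42  → R1 = 42
  MOV R5, 3  → R5 = 3
  DIV R1, R5  → R1 = 42 // 3 = 14
Final: R1 = 14

14


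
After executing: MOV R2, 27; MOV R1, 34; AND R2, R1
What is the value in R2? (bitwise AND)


Register state trace:
  MOV R2, 27  → R2 = 27 (0b00011011)
  MOV R1, 34  → R1 = 34 (0b00100010)
  AND R2, R1  → R2 = 27 AND 34 = 2 (0b00000010)
Final: R2 = 2

2


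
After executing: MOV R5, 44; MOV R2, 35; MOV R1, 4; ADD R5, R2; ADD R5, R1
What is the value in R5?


Register state trace:
  MOV R5, 44  → R5 = 44
  MOV R2, 35  → R2 = 35
  MOV R1, 4  → R1 = 4
  ADD R5, R2  → R5 = 44 + 35 = 79
  ADD R5, R1  → R5 = 79 + 4 = 83
Final: R5 = 83

83


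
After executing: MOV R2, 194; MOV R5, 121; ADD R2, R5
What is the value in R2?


Register state trace:
  MOV R2, 194  → R2 = 194
  MOV R5, 121  → R5 = 121
  ADD R2, R5  → R2 = 194 + 121 = 315
Final: R2 = 315

315


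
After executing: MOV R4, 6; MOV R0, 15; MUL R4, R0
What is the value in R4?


Register state trace:
  MOV R4, 6  → R4 = 6
  MOV R0, 15  → R0 = 15
  MUL R4, R0  → R4 = 6 * 15 = 90
Final: R4 = 90

90


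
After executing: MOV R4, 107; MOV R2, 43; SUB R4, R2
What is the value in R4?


Register state trace:
  MOV R4, 107  → R4 = 107
  MOV R2, 43  → R2 = 43
  SUB R4, R2  → R4 = 107 - 43 = 64
Final: R4 = 64

64


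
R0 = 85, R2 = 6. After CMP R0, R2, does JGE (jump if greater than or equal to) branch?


Trace:
  R0 = 85, R2 = 6
  CMP R0, R2  → compares 85 vs 6
  JGE checks: is 85 greater than or equal to 6?
  85 > 6, so condition is true
Branch taken: Yes

Yes
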